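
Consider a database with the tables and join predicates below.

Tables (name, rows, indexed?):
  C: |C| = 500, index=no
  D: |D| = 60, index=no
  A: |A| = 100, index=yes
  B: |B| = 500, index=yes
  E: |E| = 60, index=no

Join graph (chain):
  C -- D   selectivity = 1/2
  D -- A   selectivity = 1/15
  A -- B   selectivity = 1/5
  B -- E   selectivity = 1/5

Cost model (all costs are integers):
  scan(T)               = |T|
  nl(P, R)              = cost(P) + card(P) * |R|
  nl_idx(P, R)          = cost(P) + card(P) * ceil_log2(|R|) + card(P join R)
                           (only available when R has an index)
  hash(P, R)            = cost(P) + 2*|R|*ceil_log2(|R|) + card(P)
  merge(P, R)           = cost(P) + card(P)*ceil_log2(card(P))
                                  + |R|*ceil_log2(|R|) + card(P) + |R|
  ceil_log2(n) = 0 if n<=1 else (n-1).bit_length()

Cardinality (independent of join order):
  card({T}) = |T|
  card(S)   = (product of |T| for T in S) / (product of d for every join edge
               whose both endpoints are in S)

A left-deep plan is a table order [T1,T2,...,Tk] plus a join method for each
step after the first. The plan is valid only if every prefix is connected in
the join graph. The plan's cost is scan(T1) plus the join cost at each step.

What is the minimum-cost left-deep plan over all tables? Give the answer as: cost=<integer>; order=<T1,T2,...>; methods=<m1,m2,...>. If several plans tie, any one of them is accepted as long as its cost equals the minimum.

Selinger DP (subsets sized 1..n):
  {C}: scan cost=500, card=500
  {D}: scan cost=60, card=60
  {A}: scan cost=100, card=100
  {B}: scan cost=500, card=500
  {E}: scan cost=60, card=60
  {CD}: card=15000; try (D,hash)→1720, (C,merge)→5480, (D,merge)→5920, (C,hash)→9120, (C,nl)→30060, (D,nl)→30500; best=1720 via (D,hash)
  {AD}: card=400; try (A,nl_idx)→880, (D,hash)→920, (A,merge)→1280, (D,merge)→1320, (A,hash)→1520, (A,nl)→6060 …(+1); best=880 via (A,nl_idx)
  {AB}: card=10000; try (A,hash)→2400, (B,merge)→5900, (A,merge)→6300, (B,hash)→9200, (B,nl_idx)→11000, (A,nl_idx)→14000 …(+2); best=2400 via (A,hash)
  {BE}: card=6000; try (E,hash)→1720, (B,merge)→5480, (E,merge)→5920, (B,nl_idx)→6600, (B,hash)→9120, (B,nl)→30060 …(+1); best=1720 via (E,hash)
  {ACD}: card=100000; try (C,merge)→9880, (C,hash)→10280, (A,hash)→18120, (C,nl)→200880, (A,nl_idx)→206720, (A,merge)→227520 …(+1); best=9880 via (C,merge)
  {ABD}: card=40000; try (B,merge)→9880, (B,hash)→10280, (D,hash)→13120, (B,nl_idx)→44480, (D,merge)→152820, (B,nl)→200880 …(+1); best=9880 via (B,merge)
  {ABE}: card=120000; try (A,hash)→9120, (E,hash)→13120, (A,merge)→86520, (E,merge)→152820, (A,nl_idx)→163720, (A,nl)→601720 …(+1); best=9120 via (A,hash)
  {ABCD}: card=10000000; try (C,hash)→58880, (B,hash)→118880, (C,merge)→694880, (B,merge)→1814880, (B,nl_idx)→10909880, (C,nl)→20009880 …(+1); best=58880 via (C,hash)
  {ABDE}: card=480000; try (E,hash)→50600, (D,hash)→129840, (E,merge)→690300, (D,merge)→2169540, (E,nl)→2409880, (D,nl)→7209120; best=50600 via (E,hash)
  {ABCDE}: card=120000000; try (C,hash)→539600, (C,merge)→9655600, (E,hash)→10059600, (C,nl)→240050600, (E,merge)→250059300, (E,nl)→600058880; best=539600 via (C,hash)

cost=539600; order=D,A,B,E,C; methods=nl_idx,merge,hash,hash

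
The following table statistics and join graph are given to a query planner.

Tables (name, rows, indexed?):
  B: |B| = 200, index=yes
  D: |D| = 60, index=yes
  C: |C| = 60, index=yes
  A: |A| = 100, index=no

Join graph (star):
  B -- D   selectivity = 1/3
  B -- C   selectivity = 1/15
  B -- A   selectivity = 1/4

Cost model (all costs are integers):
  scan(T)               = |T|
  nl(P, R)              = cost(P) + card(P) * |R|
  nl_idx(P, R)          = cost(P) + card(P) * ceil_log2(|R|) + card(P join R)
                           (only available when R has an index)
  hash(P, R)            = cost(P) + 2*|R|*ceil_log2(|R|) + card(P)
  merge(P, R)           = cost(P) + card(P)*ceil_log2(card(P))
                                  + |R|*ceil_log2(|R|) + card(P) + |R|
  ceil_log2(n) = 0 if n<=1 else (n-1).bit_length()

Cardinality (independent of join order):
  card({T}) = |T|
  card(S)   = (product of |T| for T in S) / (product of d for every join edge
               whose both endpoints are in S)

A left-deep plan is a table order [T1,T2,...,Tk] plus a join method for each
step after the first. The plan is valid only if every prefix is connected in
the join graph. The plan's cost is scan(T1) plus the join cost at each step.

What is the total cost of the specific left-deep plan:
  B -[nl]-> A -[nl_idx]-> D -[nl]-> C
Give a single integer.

step 1: scan B: cost=200, card=200
step 2: join A via nl
    card(P join A) = 200*100/(4) = 5000
    cost = 200 + 200*100 = 20200
step 3: join D via nl_idx
    card(P join D) = 5000*60/(3) = 100000
    cost = 20200 + 5000*6 + 100000 = 150200
step 4: join C via nl
    card(P join C) = 100000*60/(15) = 400000
    cost = 150200 + 100000*60 = 6150200

6150200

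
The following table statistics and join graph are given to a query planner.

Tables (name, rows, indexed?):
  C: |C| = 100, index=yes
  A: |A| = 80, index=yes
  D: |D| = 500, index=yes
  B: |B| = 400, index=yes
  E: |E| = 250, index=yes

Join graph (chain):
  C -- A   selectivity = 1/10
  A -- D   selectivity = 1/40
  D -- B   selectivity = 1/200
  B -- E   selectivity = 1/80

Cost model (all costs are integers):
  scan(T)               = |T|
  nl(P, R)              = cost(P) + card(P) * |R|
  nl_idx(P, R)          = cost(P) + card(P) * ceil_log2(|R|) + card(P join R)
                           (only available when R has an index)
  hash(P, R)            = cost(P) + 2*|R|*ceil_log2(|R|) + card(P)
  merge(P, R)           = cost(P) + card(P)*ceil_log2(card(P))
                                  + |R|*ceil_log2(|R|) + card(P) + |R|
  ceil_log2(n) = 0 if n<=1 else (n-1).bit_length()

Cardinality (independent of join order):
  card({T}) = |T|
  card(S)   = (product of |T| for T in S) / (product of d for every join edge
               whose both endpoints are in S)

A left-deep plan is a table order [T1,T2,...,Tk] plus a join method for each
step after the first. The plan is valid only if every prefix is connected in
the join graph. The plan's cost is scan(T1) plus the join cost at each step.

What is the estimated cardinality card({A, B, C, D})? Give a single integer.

Tables in S: A(80), B(400), C(100), D(500)
Edges inside S: C-A(d=10), A-D(d=40), D-B(d=200)
numerator = 80 * 400 * 100 * 500 = 1600000000
denominator = 10 * 40 * 200 = 80000
card(S) = 1600000000 / 80000 = 20000

20000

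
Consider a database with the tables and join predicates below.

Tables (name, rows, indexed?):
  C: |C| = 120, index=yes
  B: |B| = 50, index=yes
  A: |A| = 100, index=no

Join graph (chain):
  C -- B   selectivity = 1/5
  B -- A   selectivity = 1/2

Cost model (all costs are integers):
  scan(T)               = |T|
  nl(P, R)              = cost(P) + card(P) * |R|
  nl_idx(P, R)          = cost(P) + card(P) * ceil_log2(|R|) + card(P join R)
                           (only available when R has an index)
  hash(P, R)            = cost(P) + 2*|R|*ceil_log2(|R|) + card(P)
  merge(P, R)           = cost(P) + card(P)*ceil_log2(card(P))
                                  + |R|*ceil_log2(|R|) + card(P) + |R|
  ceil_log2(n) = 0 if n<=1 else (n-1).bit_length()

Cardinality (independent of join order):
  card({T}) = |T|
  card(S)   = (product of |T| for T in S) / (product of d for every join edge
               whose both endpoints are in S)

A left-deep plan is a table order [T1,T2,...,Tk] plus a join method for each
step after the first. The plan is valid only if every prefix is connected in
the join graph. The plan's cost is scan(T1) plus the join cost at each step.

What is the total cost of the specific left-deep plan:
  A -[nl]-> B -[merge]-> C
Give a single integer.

step 1: scan A: cost=100, card=100
step 2: join B via nl
    card(P join B) = 100*50/(2) = 2500
    cost = 100 + 100*50 = 5100
step 3: join C via merge
    card(P join C) = 2500*120/(5) = 60000
    cost = 5100 + 2500*12 + 120*7 + 2500 + 120 = 38560

38560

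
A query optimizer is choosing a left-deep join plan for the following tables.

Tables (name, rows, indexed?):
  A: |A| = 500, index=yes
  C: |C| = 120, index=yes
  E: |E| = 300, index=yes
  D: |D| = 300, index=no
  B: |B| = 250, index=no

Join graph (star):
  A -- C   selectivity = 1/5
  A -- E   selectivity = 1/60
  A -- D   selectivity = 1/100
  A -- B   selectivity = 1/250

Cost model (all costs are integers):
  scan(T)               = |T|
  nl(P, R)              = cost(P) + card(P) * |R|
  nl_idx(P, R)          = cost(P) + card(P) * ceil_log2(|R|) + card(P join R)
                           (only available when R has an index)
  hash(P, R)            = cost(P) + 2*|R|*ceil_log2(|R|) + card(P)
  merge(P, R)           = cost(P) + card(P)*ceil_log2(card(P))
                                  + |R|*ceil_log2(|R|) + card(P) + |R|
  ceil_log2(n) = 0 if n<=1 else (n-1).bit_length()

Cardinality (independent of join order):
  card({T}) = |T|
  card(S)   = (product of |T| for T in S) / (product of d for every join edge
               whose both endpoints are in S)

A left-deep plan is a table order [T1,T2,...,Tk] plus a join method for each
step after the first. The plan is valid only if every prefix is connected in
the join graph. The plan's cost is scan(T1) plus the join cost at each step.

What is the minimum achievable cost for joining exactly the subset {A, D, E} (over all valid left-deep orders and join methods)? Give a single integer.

11400

Selinger DP over subsets of {A,D,E}:
  {A}: scan cost=500, card=500
  {E}: scan cost=300, card=300
  {D}: scan cost=300, card=300
  {AE}: card=2500; try (A,nl_idx)→5500, (E,hash)→6400, (E,nl_idx)→7500, (A,merge)→8300, (E,merge)→8500, (A,hash)→9600 …(+2); best=5500 via (A,nl_idx)
  {AD}: card=1500; try (A,nl_idx)→4500, (D,hash)→6400, (A,merge)→8300, (D,merge)→8500, (A,hash)→9600, (A,nl)→150300 …(+1); best=4500 via (A,nl_idx)
  {ADE}: card=7500; try (E,hash)→11400, (D,hash)→13400, (E,merge)→25500, (E,nl_idx)→25500, (D,merge)→41000, (E,nl)→454500 …(+1); best=11400 via (E,hash)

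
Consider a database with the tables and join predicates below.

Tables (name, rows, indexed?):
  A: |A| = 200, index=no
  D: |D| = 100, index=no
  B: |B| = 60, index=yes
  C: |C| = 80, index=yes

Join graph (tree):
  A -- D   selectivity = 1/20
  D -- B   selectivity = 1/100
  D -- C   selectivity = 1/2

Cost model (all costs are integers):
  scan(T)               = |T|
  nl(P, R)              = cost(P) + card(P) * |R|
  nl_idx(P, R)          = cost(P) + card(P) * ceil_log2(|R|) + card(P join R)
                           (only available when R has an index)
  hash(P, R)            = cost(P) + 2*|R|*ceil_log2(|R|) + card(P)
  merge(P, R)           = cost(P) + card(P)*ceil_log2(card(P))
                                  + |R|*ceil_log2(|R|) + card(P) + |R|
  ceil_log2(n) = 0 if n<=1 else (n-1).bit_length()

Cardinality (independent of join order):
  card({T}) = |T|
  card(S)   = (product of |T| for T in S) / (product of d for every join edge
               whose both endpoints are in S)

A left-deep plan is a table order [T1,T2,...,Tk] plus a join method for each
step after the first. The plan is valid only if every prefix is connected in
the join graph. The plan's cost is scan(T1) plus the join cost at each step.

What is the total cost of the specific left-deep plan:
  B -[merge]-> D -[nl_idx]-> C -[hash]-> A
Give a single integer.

step 1: scan B: cost=60, card=60
step 2: join D via merge
    card(P join D) = 60*100/(100) = 60
    cost = 60 + 60*6 + 100*7 + 60 + 100 = 1280
step 3: join C via nl_idx
    card(P join C) = 60*80/(2) = 2400
    cost = 1280 + 60*7 + 2400 = 4100
step 4: join A via hash
    card(P join A) = 2400*200/(20) = 24000
    cost = 4100 + 2*200*8 + 2400 = 9700

9700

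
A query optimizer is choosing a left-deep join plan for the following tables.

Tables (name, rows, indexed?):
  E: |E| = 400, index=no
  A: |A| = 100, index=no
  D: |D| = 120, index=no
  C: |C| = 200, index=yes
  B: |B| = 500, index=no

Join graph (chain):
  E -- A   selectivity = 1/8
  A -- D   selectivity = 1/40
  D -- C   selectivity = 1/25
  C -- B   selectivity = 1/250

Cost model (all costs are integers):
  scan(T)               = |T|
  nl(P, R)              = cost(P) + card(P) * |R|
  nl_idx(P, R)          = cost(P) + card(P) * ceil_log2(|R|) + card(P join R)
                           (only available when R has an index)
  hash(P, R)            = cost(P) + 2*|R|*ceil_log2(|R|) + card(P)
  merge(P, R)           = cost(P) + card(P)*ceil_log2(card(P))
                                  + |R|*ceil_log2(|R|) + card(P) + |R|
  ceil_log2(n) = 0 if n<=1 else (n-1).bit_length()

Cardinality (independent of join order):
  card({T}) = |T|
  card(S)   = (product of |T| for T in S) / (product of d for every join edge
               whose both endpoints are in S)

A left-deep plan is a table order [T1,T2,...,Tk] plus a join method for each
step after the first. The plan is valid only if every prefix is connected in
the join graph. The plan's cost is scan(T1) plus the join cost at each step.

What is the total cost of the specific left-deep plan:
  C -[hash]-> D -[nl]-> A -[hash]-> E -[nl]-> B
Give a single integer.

step 1: scan C: cost=200, card=200
step 2: join D via hash
    card(P join D) = 200*120/(25) = 960
    cost = 200 + 2*120*7 + 200 = 2080
step 3: join A via nl
    card(P join A) = 960*100/(40) = 2400
    cost = 2080 + 960*100 = 98080
step 4: join E via hash
    card(P join E) = 2400*400/(8) = 120000
    cost = 98080 + 2*400*9 + 2400 = 107680
step 5: join B via nl
    card(P join B) = 120000*500/(250) = 240000
    cost = 107680 + 120000*500 = 60107680

60107680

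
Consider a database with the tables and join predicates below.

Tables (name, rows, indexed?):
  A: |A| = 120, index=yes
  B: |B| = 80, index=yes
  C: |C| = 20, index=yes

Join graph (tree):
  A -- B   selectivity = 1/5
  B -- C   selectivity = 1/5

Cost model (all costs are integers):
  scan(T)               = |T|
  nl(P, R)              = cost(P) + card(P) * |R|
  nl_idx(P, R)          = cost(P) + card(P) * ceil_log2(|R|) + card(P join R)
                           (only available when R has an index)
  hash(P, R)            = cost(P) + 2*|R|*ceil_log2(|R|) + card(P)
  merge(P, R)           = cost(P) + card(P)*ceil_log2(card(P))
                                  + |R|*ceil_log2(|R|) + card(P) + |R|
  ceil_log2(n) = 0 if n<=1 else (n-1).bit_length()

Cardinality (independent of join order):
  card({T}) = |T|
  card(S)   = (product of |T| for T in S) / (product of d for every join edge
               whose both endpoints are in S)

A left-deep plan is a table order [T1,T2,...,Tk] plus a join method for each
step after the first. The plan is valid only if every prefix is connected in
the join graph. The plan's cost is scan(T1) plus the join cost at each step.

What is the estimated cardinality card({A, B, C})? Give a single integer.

7680

Tables in S: A(120), B(80), C(20)
Edges inside S: A-B(d=5), B-C(d=5)
numerator = 120 * 80 * 20 = 192000
denominator = 5 * 5 = 25
card(S) = 192000 / 25 = 7680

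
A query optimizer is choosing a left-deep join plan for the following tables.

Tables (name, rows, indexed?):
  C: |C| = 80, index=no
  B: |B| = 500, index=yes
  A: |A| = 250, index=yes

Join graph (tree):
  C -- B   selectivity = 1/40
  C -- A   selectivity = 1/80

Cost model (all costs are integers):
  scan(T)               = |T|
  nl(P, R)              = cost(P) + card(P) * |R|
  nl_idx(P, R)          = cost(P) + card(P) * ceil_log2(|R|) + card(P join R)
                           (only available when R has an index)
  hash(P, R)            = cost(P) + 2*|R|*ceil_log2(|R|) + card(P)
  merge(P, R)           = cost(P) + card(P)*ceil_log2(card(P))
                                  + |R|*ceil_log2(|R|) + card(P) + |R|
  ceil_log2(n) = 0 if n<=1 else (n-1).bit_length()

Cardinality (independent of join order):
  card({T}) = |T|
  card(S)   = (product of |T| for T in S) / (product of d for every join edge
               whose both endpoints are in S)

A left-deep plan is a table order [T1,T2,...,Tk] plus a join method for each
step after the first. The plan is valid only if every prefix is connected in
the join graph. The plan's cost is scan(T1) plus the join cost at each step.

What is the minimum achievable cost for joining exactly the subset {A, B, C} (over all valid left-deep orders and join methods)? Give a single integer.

Selinger DP over subsets of {A,B,C}:
  {C}: scan cost=80, card=80
  {B}: scan cost=500, card=500
  {A}: scan cost=250, card=250
  {BC}: card=1000; try (B,nl_idx)→1800, (C,hash)→2120, (B,merge)→5720, (C,merge)→6140, (B,hash)→9160, (B,nl)→40080 …(+1); best=1800 via (B,nl_idx)
  {AC}: card=250; try (A,nl_idx)→970, (C,hash)→1620, (A,merge)→2970, (C,merge)→3140, (A,hash)→4160, (A,nl)→20080 …(+1); best=970 via (A,nl_idx)
  {ABC}: card=3125; try (B,nl_idx)→6345, (A,hash)→6800, (B,merge)→8220, (B,hash)→10220, (A,nl_idx)→12925, (A,merge)→15050 …(+2); best=6345 via (B,nl_idx)

6345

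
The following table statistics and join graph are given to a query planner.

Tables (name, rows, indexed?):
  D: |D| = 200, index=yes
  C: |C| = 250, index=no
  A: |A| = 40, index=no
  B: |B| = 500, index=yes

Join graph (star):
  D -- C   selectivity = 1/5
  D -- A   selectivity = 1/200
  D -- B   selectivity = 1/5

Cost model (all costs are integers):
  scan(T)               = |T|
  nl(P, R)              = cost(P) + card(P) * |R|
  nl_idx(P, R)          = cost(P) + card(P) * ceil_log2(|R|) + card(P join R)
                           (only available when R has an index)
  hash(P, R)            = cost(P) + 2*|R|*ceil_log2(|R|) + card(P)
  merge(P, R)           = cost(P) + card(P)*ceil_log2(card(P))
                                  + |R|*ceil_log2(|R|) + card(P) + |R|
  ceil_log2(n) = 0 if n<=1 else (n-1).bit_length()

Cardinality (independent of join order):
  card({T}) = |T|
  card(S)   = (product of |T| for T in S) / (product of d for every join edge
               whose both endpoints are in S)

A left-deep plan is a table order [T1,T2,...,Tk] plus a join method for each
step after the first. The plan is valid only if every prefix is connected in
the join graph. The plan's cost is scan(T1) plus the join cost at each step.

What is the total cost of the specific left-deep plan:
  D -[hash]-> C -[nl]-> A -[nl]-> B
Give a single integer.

step 1: scan D: cost=200, card=200
step 2: join C via hash
    card(P join C) = 200*250/(5) = 10000
    cost = 200 + 2*250*8 + 200 = 4400
step 3: join A via nl
    card(P join A) = 10000*40/(200) = 2000
    cost = 4400 + 10000*40 = 404400
step 4: join B via nl
    card(P join B) = 2000*500/(5) = 200000
    cost = 404400 + 2000*500 = 1404400

1404400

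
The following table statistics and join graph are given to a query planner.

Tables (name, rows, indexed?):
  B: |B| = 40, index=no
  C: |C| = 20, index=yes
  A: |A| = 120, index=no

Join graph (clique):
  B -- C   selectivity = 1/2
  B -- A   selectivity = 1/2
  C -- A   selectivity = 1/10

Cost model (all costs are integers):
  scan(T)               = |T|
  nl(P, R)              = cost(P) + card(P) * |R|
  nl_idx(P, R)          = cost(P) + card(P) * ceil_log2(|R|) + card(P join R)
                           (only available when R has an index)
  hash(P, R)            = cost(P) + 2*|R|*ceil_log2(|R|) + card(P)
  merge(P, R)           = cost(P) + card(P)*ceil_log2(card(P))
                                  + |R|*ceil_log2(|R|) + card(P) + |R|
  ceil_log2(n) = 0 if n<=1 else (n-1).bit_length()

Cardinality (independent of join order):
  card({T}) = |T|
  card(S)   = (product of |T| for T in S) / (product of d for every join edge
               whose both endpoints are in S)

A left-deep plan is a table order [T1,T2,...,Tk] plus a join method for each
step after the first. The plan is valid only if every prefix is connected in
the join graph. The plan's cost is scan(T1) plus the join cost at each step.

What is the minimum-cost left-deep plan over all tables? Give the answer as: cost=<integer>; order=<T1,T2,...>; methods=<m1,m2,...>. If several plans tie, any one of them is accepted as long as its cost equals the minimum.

Selinger DP (subsets sized 1..n):
  {B}: scan cost=40, card=40
  {C}: scan cost=20, card=20
  {A}: scan cost=120, card=120
  {BC}: card=400; try (C,hash)→280, (B,merge)→420, (C,merge)→440, (B,hash)→520, (C,nl_idx)→640, (B,nl)→820 …(+1); best=280 via (C,hash)
  {AB}: card=2400; try (B,hash)→720, (A,merge)→1280, (B,merge)→1360, (A,hash)→1760, (A,nl)→4840, (B,nl)→4920; best=720 via (B,hash)
  {AC}: card=240; try (C,hash)→440, (C,nl_idx)→960, (A,merge)→1100, (C,merge)→1200, (A,hash)→1720, (A,nl)→2420 …(+1); best=440 via (C,hash)
  {ABC}: card=2400; try (B,hash)→1160, (A,hash)→2360, (B,merge)→2880, (C,hash)→3320, (A,merge)→5240, (B,nl)→10040 …(+4); best=1160 via (B,hash)

cost=1160; order=A,C,B; methods=hash,hash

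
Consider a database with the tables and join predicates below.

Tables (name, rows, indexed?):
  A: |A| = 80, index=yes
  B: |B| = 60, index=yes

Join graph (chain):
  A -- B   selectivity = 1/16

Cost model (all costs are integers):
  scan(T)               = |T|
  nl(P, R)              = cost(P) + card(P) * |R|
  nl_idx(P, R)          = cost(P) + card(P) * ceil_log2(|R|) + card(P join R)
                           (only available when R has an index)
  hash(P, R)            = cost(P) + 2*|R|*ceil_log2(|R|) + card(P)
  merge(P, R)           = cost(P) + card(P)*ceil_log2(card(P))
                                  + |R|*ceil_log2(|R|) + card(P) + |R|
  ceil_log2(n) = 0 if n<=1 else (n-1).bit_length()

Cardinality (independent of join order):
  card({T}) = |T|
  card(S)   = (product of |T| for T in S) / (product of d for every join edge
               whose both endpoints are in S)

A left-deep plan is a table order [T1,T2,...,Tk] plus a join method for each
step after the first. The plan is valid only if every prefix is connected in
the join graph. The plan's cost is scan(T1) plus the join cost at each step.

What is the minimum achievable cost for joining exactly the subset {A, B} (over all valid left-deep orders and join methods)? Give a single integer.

Selinger DP over subsets of {A,B}:
  {A}: scan cost=80, card=80
  {B}: scan cost=60, card=60
  {AB}: card=300; try (A,nl_idx)→780, (B,nl_idx)→860, (B,hash)→880, (A,merge)→1120, (B,merge)→1140, (A,hash)→1240 …(+2); best=780 via (A,nl_idx)

780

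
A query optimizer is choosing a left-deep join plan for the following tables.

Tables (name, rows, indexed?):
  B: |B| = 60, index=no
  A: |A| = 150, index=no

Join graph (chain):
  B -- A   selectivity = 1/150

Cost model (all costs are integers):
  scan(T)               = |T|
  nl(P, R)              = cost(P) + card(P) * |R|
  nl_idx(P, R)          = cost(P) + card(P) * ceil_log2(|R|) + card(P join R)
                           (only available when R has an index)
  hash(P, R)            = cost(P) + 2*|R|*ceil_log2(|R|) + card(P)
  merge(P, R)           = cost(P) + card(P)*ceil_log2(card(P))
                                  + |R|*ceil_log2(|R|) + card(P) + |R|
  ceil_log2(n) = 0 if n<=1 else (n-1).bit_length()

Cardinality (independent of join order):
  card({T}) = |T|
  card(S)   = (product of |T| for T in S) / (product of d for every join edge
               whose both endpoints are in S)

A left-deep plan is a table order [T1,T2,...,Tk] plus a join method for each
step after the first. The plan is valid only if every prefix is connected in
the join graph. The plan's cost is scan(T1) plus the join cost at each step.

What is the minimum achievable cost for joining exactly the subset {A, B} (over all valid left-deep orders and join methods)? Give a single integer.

Selinger DP over subsets of {A,B}:
  {B}: scan cost=60, card=60
  {A}: scan cost=150, card=150
  {AB}: card=60; try (B,hash)→1020, (A,merge)→1830, (B,merge)→1920, (A,hash)→2520, (A,nl)→9060, (B,nl)→9150; best=1020 via (B,hash)

1020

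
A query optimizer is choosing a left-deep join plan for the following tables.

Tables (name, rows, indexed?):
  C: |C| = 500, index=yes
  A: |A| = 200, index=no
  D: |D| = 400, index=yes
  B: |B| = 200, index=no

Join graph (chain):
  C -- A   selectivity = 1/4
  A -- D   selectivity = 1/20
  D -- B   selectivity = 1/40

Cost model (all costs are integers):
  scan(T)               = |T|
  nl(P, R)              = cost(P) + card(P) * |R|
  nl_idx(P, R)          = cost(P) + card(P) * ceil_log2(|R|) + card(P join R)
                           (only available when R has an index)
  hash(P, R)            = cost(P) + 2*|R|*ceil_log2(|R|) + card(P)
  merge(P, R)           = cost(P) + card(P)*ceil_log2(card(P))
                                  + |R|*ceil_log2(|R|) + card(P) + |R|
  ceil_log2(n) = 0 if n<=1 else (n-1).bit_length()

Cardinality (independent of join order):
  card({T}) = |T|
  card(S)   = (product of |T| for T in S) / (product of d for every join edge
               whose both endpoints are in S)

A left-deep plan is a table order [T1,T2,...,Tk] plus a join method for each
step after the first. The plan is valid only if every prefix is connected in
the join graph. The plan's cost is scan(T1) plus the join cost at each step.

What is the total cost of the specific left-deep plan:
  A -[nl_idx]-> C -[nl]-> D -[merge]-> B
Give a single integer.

step 1: scan A: cost=200, card=200
step 2: join C via nl_idx
    card(P join C) = 200*500/(4) = 25000
    cost = 200 + 200*9 + 25000 = 27000
step 3: join D via nl
    card(P join D) = 25000*400/(20) = 500000
    cost = 27000 + 25000*400 = 10027000
step 4: join B via merge
    card(P join B) = 500000*200/(40) = 2500000
    cost = 10027000 + 500000*19 + 200*8 + 500000 + 200 = 20028800

20028800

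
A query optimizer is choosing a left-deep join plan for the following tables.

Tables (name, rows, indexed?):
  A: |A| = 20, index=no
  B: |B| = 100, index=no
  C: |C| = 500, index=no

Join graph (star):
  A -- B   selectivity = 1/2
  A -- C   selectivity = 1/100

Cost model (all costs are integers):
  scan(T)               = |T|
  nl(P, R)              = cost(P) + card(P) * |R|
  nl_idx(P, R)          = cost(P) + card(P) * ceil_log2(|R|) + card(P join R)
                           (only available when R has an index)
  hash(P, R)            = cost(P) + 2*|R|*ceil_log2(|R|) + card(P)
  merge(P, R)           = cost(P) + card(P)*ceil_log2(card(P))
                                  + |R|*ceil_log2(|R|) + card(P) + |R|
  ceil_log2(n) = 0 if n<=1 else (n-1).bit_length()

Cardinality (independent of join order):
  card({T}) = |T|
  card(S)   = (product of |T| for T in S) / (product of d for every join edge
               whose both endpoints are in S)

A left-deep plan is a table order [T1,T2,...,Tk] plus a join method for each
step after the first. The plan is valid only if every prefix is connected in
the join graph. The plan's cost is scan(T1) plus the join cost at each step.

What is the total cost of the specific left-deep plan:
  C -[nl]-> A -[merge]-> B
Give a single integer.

step 1: scan C: cost=500, card=500
step 2: join A via nl
    card(P join A) = 500*20/(100) = 100
    cost = 500 + 500*20 = 10500
step 3: join B via merge
    card(P join B) = 100*100/(2) = 5000
    cost = 10500 + 100*7 + 100*7 + 100 + 100 = 12100

12100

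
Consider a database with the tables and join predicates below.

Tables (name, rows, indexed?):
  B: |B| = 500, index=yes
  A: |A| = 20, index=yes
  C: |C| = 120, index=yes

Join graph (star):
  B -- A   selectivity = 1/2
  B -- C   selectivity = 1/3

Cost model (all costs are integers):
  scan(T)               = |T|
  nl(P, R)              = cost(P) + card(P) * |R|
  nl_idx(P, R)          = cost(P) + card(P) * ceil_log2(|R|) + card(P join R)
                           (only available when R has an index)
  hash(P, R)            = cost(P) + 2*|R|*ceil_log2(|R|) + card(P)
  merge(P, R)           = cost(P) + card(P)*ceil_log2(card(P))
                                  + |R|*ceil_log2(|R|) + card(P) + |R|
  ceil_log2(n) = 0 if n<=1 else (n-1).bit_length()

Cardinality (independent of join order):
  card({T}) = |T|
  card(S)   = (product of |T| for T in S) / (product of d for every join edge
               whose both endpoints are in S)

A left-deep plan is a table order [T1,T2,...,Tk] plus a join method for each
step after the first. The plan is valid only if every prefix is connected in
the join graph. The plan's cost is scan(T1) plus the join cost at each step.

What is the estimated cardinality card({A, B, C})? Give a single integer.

Tables in S: A(20), B(500), C(120)
Edges inside S: B-A(d=2), B-C(d=3)
numerator = 20 * 500 * 120 = 1200000
denominator = 2 * 3 = 6
card(S) = 1200000 / 6 = 200000

200000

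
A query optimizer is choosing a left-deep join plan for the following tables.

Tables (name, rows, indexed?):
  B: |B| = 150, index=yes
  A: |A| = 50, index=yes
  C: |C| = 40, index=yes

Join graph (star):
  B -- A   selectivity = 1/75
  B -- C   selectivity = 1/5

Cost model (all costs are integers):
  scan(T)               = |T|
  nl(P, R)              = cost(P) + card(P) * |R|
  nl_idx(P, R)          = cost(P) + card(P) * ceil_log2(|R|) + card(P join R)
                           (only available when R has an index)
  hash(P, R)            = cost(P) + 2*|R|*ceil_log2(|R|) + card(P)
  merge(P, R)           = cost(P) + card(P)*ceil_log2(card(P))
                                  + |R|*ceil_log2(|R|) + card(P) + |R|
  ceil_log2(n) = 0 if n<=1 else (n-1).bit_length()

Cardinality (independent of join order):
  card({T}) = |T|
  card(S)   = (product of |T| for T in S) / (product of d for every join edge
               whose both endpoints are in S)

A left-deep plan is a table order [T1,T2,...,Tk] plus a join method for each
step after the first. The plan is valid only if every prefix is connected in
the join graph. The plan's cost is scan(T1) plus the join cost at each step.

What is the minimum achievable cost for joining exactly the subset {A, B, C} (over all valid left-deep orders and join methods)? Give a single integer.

Selinger DP over subsets of {A,B,C}:
  {B}: scan cost=150, card=150
  {A}: scan cost=50, card=50
  {C}: scan cost=40, card=40
  {AB}: card=100; try (B,nl_idx)→550, (A,hash)→900, (A,nl_idx)→1150, (B,merge)→1750, (A,merge)→1850, (B,hash)→2500 …(+2); best=550 via (B,nl_idx)
  {BC}: card=1200; try (C,hash)→780, (B,nl_idx)→1560, (B,merge)→1670, (C,merge)→1780, (C,nl_idx)→2250, (B,hash)→2480 …(+2); best=780 via (C,hash)
  {ABC}: card=800; try (C,hash)→1130, (C,merge)→1630, (C,nl_idx)→1950, (A,hash)→2580, (C,nl)→4550, (A,nl_idx)→8780 …(+2); best=1130 via (C,hash)

1130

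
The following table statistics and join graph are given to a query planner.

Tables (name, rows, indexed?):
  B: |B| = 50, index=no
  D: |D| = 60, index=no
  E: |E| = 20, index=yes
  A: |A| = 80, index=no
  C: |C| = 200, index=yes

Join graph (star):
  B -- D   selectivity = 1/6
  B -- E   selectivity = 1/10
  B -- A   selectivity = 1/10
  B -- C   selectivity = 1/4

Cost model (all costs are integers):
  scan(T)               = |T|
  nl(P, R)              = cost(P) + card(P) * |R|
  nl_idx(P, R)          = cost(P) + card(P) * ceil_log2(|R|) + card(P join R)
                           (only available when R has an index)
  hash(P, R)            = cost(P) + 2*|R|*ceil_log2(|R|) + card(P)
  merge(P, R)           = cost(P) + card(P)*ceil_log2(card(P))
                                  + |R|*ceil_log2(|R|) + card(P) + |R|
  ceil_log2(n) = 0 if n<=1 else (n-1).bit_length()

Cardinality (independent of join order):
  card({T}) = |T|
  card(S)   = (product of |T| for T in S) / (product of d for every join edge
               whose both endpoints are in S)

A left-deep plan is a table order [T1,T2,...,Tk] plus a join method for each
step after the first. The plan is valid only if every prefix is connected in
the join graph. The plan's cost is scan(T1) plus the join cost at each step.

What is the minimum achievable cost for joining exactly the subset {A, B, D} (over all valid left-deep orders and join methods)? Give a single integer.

1880

Selinger DP over subsets of {A,B,D}:
  {B}: scan cost=50, card=50
  {D}: scan cost=60, card=60
  {A}: scan cost=80, card=80
  {BD}: card=500; try (B,hash)→720, (D,hash)→820, (D,merge)→820, (B,merge)→830, (D,nl)→3050, (B,nl)→3060; best=720 via (B,hash)
  {AB}: card=400; try (B,hash)→760, (A,merge)→1040, (B,merge)→1070, (A,hash)→1220, (A,nl)→4050, (B,nl)→4080; best=760 via (B,hash)
  {ABD}: card=4000; try (D,hash)→1880, (A,hash)→2340, (D,merge)→5180, (A,merge)→6360, (D,nl)→24760, (A,nl)→40720; best=1880 via (D,hash)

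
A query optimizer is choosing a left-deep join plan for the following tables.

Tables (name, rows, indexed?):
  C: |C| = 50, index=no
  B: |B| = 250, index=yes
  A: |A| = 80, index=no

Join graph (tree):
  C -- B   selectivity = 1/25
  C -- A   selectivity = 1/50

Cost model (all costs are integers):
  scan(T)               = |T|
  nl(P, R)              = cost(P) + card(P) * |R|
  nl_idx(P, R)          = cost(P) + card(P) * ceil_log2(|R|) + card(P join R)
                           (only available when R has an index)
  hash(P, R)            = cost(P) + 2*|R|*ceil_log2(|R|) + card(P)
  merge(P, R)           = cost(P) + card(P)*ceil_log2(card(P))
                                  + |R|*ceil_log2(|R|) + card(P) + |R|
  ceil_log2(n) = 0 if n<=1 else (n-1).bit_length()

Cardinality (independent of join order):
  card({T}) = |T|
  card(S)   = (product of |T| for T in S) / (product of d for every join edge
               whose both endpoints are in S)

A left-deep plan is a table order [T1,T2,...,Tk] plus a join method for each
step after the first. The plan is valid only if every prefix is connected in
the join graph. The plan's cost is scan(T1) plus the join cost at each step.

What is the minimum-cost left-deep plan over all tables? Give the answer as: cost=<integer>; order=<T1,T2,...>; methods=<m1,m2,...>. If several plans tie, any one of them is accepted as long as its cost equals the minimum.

Selinger DP (subsets sized 1..n):
  {C}: scan cost=50, card=50
  {B}: scan cost=250, card=250
  {A}: scan cost=80, card=80
  {BC}: card=500; try (B,nl_idx)→950, (C,hash)→1100, (B,merge)→2650, (C,merge)→2850, (B,hash)→4100, (B,nl)→12550 …(+1); best=950 via (B,nl_idx)
  {AC}: card=80; try (C,hash)→760, (A,merge)→1040, (C,merge)→1070, (A,hash)→1220, (A,nl)→4050, (C,nl)→4080; best=760 via (C,hash)
  {ABC}: card=800; try (B,nl_idx)→2200, (A,hash)→2570, (B,merge)→3650, (B,hash)→4840, (A,merge)→6590, (B,nl)→20760 …(+1); best=2200 via (B,nl_idx)

cost=2200; order=A,C,B; methods=hash,nl_idx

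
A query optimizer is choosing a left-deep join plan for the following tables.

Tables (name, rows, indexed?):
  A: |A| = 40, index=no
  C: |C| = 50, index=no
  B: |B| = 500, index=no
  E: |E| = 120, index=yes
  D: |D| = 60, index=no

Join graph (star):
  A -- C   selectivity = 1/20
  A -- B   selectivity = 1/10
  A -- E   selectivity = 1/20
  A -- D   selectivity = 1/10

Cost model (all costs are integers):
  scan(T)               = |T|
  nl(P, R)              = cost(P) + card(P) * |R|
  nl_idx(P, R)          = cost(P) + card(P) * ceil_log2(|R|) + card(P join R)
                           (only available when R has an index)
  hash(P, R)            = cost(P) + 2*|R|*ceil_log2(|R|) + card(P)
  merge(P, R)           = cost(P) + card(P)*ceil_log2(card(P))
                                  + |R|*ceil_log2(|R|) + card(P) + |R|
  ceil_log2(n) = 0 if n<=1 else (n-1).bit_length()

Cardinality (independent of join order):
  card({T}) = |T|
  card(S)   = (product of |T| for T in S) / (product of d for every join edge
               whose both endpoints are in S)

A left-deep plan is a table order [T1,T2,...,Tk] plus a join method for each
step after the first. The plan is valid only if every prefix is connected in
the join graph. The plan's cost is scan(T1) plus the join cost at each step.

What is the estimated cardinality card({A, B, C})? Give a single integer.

Tables in S: A(40), B(500), C(50)
Edges inside S: A-C(d=20), A-B(d=10)
numerator = 40 * 500 * 50 = 1000000
denominator = 20 * 10 = 200
card(S) = 1000000 / 200 = 5000

5000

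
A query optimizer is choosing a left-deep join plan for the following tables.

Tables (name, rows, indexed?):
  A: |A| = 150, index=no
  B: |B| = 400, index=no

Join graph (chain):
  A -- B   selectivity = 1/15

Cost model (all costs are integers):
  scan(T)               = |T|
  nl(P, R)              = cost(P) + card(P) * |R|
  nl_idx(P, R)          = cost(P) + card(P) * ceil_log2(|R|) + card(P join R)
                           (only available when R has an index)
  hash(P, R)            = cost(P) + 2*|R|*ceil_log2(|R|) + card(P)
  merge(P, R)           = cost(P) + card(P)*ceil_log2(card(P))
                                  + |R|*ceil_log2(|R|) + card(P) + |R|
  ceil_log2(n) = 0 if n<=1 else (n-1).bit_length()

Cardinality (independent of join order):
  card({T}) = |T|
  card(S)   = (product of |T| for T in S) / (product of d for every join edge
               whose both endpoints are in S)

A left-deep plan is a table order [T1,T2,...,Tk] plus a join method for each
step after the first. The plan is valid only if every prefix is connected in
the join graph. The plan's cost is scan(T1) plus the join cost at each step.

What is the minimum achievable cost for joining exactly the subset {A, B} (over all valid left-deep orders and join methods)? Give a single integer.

Selinger DP over subsets of {A,B}:
  {A}: scan cost=150, card=150
  {B}: scan cost=400, card=400
  {AB}: card=4000; try (A,hash)→3200, (B,merge)→5500, (A,merge)→5750, (B,hash)→7500, (B,nl)→60150, (A,nl)→60400; best=3200 via (A,hash)

3200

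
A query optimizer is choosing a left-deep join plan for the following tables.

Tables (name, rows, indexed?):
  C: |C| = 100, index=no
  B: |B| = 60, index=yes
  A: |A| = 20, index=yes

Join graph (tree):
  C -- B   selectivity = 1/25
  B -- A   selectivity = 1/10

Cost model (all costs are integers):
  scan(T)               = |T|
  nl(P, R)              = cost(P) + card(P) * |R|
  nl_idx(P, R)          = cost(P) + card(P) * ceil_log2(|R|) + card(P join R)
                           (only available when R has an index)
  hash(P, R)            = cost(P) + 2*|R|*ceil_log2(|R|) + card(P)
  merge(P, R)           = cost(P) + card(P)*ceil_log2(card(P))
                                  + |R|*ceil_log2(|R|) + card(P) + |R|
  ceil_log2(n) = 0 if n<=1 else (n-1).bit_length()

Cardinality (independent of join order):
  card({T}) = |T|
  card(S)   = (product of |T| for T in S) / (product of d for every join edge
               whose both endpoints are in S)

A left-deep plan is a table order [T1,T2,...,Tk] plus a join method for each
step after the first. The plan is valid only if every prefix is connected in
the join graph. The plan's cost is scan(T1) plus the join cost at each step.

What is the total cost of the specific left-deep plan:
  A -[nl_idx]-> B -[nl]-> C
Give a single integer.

step 1: scan A: cost=20, card=20
step 2: join B via nl_idx
    card(P join B) = 20*60/(10) = 120
    cost = 20 + 20*6 + 120 = 260
step 3: join C via nl
    card(P join C) = 120*100/(25) = 480
    cost = 260 + 120*100 = 12260

12260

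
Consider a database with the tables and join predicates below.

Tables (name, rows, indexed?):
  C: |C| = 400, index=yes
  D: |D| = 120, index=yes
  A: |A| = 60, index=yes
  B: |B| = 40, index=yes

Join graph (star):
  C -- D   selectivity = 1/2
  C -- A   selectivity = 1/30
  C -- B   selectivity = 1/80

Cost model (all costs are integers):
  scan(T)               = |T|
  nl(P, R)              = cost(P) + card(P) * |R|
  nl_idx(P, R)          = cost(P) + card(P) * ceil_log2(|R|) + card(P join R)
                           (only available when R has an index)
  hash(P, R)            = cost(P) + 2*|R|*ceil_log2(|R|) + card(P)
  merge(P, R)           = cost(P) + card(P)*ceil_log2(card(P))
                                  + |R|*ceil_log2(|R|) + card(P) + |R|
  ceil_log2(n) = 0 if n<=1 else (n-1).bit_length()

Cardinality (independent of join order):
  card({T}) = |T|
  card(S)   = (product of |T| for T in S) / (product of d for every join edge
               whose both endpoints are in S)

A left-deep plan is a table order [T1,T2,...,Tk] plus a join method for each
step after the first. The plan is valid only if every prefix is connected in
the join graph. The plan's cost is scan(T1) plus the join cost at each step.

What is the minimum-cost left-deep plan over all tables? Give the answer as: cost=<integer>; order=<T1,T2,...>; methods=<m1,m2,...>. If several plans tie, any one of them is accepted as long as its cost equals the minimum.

cost=3600; order=B,C,A,D; methods=nl_idx,hash,hash

Selinger DP (subsets sized 1..n):
  {C}: scan cost=400, card=400
  {D}: scan cost=120, card=120
  {A}: scan cost=60, card=60
  {B}: scan cost=40, card=40
  {CD}: card=24000; try (D,hash)→2480, (C,merge)→5080, (D,merge)→5360, (C,hash)→7440, (C,nl_idx)→25200, (D,nl_idx)→27200 …(+2); best=2480 via (D,hash)
  {AC}: card=800; try (C,nl_idx)→1400, (A,hash)→1520, (A,nl_idx)→3600, (C,merge)→4480, (A,merge)→4820, (C,hash)→7320 …(+2); best=1400 via (C,nl_idx)
  {BC}: card=200; try (C,nl_idx)→600, (B,hash)→1280, (B,nl_idx)→3000, (C,merge)→4320, (B,merge)→4680, (C,hash)→7280 …(+2); best=600 via (C,nl_idx)
  {ACD}: card=48000; try (D,hash)→3880, (D,merge)→11160, (A,hash)→27200, (D,nl_idx)→55000, (D,nl)→97400, (A,nl_idx)→194480 …(+2); best=3880 via (D,hash)
  {BCD}: card=12000; try (D,hash)→2480, (D,merge)→3360, (D,nl_idx)→14000, (D,nl)→24600, (B,hash)→26960, (B,nl_idx)→158480 …(+2); best=2480 via (D,hash)
  {ABC}: card=400; try (A,hash)→1520, (A,nl_idx)→2200, (B,hash)→2680, (A,merge)→2820, (B,nl_idx)→6600, (B,merge)→10480 …(+2); best=1520 via (A,hash)
  {ABCD}: card=24000; try (D,hash)→3600, (D,merge)→6480, (A,hash)→15200, (D,nl_idx)→28320, (D,nl)→49520, (B,hash)→52360 …(+6); best=3600 via (D,hash)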